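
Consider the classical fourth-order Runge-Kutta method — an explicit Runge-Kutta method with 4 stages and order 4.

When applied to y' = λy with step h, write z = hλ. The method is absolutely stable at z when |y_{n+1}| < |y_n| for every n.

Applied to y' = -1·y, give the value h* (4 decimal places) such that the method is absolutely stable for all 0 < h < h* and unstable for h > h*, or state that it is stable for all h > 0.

Test eqn y'=λy, z=hλ:
  order 4, 4-stage ⇒ R(z)=1+z+z^2/2+z^3/6+z^4/24
  (e.g. R(-1.56)=0.27083, |R|=0.27083)

Find x<0 with |R(x)|<1.
x=-1.56: |R|=0.2708
|R(-1.35)|=0.2896 |R(-1.33)|=0.2927 |R(-0.83)|=0.4389
Bisect:
  x_lo=-3.5602 |R|=2.9504  x_hi=-0.2527 |R|=0.7767
  mid=-1.90644 |R|=0.30639 →hi
  mid=-2.73332 |R|=0.92443 →hi
  mid=-3.14676 |R|=1.69652 →lo
  mid=-2.94004 |R|=1.25951 →lo
  mid=-2.83668 |R|=1.08028 →lo
  mid=-2.78500 |R|=0.99956 →hi
  mid=-2.81084 |R|=1.03921 →lo
  mid=-2.79792 |R|=1.01921 →lo
  mid=-2.79146 |R|=1.00934 →lo
  ...
  [-2.78540,-2.78520] ⇒ x*=-2.7853
Stable set (-2.7853, 0).

(-2.7853,0); λ=-1 ⇒ h* = 2.7853.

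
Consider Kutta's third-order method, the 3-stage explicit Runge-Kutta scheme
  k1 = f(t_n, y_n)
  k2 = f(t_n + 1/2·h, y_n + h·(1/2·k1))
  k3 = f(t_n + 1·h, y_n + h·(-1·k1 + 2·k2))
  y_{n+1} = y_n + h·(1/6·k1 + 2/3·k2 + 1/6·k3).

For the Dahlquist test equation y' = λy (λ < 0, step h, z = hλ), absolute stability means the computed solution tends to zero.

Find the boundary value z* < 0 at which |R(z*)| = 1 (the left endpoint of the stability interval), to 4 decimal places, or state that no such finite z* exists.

Test eqn y'=λy, z=hλ:
  order 3, 3-stage ⇒ R(z)=1+z+z^2/2+z^3/6
  (e.g. R(-0.5)=0.60417, |R|=0.60417)

Solve |R(x)|<1 on ℝ⁻.
x=-0.5: |R|=0.6042
|R(-1.96)|=0.2941 |R(-0.84)|=0.4140 |R(-0.57)|=0.5616
Bisect:
  x_lo=-3.0648 |R|=2.1662  x_hi=-0.3706 |R|=0.6896
  mid=-1.71770 |R|=0.08713 →hi
  mid=-2.39124 |R|=0.81109 →hi
  mid=-2.72801 |R|=1.39065 →lo
  mid=-2.55963 |R|=1.07876 →lo
  mid=-2.47543 |R|=0.93969 →hi
  mid=-2.51753 |R|=1.00788 →lo
  mid=-2.49648 |R|=0.97346 →hi
  ...
  [-2.51276,-2.51260] ⇒ x*=-2.5127
Interval (-2.5127, 0).

left endpoint -2.5127.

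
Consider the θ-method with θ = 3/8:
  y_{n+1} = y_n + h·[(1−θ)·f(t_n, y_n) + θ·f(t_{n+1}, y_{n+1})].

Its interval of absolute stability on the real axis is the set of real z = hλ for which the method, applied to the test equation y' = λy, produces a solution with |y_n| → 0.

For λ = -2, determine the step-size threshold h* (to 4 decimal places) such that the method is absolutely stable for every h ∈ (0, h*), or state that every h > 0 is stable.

(-8.0000,0); λ=-2 ⇒ h* = (8)/2 = 4.0000.

With y'=λy (z=hλ):
  y_{n+1} = y_n + z·[5/8·y_n + 3/8·y_{n+1}] ⇒ (1 − 3/8z)y_{n+1} = (1 + 5/8z)y_n
  so R(z) = (1 + 5/8z)/(1 − 3/8z).

Need |R(x)|<1, x<0.
x=-0.89: |R|=0.3327
R=−1: 1+5/8x = −1+3/8x ⇒ -1/4x=2 ⇒ x=2/(-1/4)=-8.0000
Confirm numerically:
  x=-7.628: |R|=0.97591 <1
  x=-4.812: |R|=0.71581 <1
  x=-3.327: |R|=0.48023 <1
  x=-8.436: |R|=1.02618 >1
  x=-8.430: |R|=1.02583 >1
  x=-8.055: |R|=1.00342 >1
Stable set (-8.0000, 0).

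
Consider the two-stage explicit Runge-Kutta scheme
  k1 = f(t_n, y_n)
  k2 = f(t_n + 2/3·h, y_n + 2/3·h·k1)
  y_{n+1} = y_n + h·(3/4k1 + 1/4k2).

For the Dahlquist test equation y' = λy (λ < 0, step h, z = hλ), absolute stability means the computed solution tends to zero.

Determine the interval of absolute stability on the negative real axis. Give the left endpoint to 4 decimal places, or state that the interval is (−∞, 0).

Set f=λy, z=hλ:
  k1=λy_n ⇒ h·k1=z·y_n;  k2=λ(1+2/3z)y_n ⇒ h·k2=z(1+2/3z)y_n
  y_{n+1}/y_n = 1 + 3/4z + 1/4z(1+2/3z) = 1 + z + 1/6z²
  Hence R(z) = 1 + z + 1/6z².

Find x<0 with |R(x)|<1.
x=-0.88: |R|=0.2491
R=1: x+1/6x²=0 ⇒ x=−6=-6.0000; min R=1−1/(4·1/6)=-0.5000>−1
Confirm numerically:
  x=-3.799: |R|=0.39360 <1
  x=-3.186: |R|=0.49423 <1
  x=-2.606: |R|=0.47413 <1
  x=-6.497: |R|=1.53817 >1
  x=-6.470: |R|=1.50682 >1
  x=-6.436: |R|=1.46768 >1
Interval (-6.0000, 0).

(-6.0000, 0).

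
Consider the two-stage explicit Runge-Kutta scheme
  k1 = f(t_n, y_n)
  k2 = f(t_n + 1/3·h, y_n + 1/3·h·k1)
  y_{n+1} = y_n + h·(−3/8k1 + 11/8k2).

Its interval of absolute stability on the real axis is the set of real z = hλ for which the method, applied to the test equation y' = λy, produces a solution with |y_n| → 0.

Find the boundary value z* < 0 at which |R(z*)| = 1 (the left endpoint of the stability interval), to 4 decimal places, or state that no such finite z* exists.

With y'=λy (z=hλ):
  k1=λy_n ⇒ h·k1=z·y_n;  k2=λ(1+1/3z)y_n ⇒ h·k2=z(1+1/3z)y_n
  y_{n+1}/y_n = 1 − 3/8z + 11/8z(1+1/3z) = 1 + z + 11/24z²
  so R(z) = 1 + z + 11/24z².

Need |R(x)|<1, x<0.
x=-1.2: |R|=0.4600
R=1: x+11/24x²=0 ⇒ x=−24/11=-2.1818; min R=1−1/(4·11/24)=0.4545>−1
Confirm numerically:
  x=-2.135: |R|=0.95419 <1
  x=-1.644: |R|=0.59475 <1
  x=-1.290: |R|=0.47271 <1
  x=-2.772: |R|=1.74983 >1
  x=-2.329: |R|=1.15711 >1
  x=-2.320: |R|=1.14693 >1
Interval (-2.1818, 0).

left endpoint -2.1818.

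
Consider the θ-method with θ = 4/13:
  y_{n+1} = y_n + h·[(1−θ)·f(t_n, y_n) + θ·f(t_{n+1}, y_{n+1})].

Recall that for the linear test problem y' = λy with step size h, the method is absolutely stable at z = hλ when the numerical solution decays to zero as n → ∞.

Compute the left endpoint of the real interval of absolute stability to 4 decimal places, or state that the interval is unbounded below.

On y'=λy, z=hλ:
  y_{n+1} = y_n + z·[9/13·y_n + 4/13·y_{n+1}] ⇒ (1 − 4/13z)y_{n+1} = (1 + 9/13z)y_n
  Hence R(z) = (1 + 9/13z)/(1 − 4/13z).

Solve |R(x)|<1 on ℝ⁻.
x=-0.86: |R|=0.3200
R=−1: 1+9/13x = −1+4/13x ⇒ -5/13x=2 ⇒ x=2/(-5/13)=-5.2000
Confirm numerically:
  x=-4.339: |R|=0.85818 <1
  x=-4.027: |R|=0.79851 <1
  x=-2.942: |R|=0.54417 <1
  x=-2.096: |R|=0.27422 <1
  x=-5.754: |R|=1.07691 >1
  x=-5.497: |R|=1.04244 >1
Stable set (-5.2000, 0).

left endpoint -5.2000.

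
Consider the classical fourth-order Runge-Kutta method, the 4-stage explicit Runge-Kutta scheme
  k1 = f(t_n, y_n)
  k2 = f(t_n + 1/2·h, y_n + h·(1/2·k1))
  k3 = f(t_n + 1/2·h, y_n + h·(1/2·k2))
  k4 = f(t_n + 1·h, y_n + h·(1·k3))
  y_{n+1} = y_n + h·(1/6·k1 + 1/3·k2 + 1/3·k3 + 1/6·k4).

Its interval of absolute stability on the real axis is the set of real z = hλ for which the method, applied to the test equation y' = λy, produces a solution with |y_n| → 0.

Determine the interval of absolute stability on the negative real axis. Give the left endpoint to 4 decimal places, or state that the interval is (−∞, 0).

Set f=λy, z=hλ:
  order 4, 4-stage ⇒ R(z)=1+z+z^2/2+z^3/6+z^4/24
  (e.g. R(-0.66)=0.51779, |R|=0.51779)

Find x<0 with |R(x)|<1.
x=-0.66: |R|=0.5178
|R(-1.96)|=0.3208 |R(-1.37)|=0.2867 |R(-0.84)|=0.4348
Bisect:
  x_lo=-3.6011 |R|=3.1067  x_hi=-0.1227 |R|=0.8845
  mid=-1.86193 |R|=0.29642 →hi
  mid=-2.73152 |R|=0.92191 →hi
  mid=-3.16632 |R|=1.74378 →lo
  mid=-2.94892 |R|=1.27606 →lo
  mid=-2.84022 |R|=1.08602 →lo
  mid=-2.78587 |R|=1.00087 →lo
  mid=-2.75870 |R|=0.96063 →hi
  mid=-2.77228 |R|=0.98056 →hi
  mid=-2.77908 |R|=0.99067 →hi
  ...
  [-2.78545,-2.78523] ⇒ x*=-2.7853
So |R|<1 on (-2.7853, 0).

(-2.7853, 0).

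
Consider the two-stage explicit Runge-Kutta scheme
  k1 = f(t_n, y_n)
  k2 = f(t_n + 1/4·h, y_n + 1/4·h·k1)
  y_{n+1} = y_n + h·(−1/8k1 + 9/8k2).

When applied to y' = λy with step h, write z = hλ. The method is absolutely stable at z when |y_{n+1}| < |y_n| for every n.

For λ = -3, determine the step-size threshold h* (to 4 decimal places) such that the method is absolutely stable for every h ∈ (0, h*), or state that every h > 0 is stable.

(-3.5556,0); λ=-3 ⇒ h* = (32/9)/3 = 1.1852.

Set f=λy, z=hλ:
  k1=λy_n ⇒ h·k1=z·y_n;  k2=λ(1+1/4z)y_n ⇒ h·k2=z(1+1/4z)y_n
  y_{n+1}/y_n = 1 − 1/8z + 9/8z(1+1/4z) = 1 + z + 9/32z²
  R(z) = 1 + z + 9/32z².

Find x<0 with |R(x)|<1.
x=-0.5: |R|=0.5703
R=1: x+9/32x²=0 ⇒ x=−32/9=-3.5556; min R=1−1/(4·9/32)=0.1111>−1
Confirm numerically:
  x=-2.814: |R|=0.41311 <1
  x=-2.726: |R|=0.36399 <1
  x=-1.930: |R|=0.11763 <1
  x=-1.702: |R|=0.11273 <1
  x=-3.996: |R|=1.49500 >1
  x=-3.990: |R|=1.48753 >1
  x=-3.688: |R|=1.13738 >1
Interval (-3.5556, 0).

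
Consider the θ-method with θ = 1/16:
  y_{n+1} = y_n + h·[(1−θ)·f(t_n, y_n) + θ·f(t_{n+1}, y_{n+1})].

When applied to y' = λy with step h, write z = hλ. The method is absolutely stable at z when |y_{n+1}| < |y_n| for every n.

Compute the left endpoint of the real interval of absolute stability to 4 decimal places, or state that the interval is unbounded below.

left endpoint -2.2857.

Test eqn y'=λy, z=hλ:
  y_{n+1} = y_n + z·[15/16·y_n + 1/16·y_{n+1}] ⇒ (1 − 1/16z)y_{n+1} = (1 + 15/16z)y_n
  Hence R(z) = (1 + 15/16z)/(1 − 1/16z).

Need |R(x)|<1, x<0.
x=-1.64: |R|=0.4875
R=−1: 1+15/16x = −1+1/16x ⇒ -7/8x=2 ⇒ x=2/(-7/8)=-2.2857
Confirm numerically:
  x=-2.206: |R|=0.93870 <1
  x=-1.953: |R|=0.74054 <1
  x=-1.258: |R|=0.16630 <1
  x=-2.570: |R|=1.21432 >1
  x=-2.397: |R|=1.08469 >1
Stable set (-2.2857, 0).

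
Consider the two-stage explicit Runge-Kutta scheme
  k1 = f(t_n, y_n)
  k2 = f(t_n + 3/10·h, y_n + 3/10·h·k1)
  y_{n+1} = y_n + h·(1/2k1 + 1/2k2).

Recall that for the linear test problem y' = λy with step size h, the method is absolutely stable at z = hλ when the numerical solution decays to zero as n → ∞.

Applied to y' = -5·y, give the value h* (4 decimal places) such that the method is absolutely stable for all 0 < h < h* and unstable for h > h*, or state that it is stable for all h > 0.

On y'=λy, z=hλ:
  k1=λy_n ⇒ h·k1=z·y_n;  k2=λ(1+3/10z)y_n ⇒ h·k2=z(1+3/10z)y_n
  y_{n+1}/y_n = 1 + 1/2z + 1/2z(1+3/10z) = 1 + z + 3/20z²
  Hence R(z) = 1 + z + 3/20z².

Need |R(x)|<1, x<0.
x=-0.88: |R|=0.2362
R=1: x+3/20x²=0 ⇒ x=−20/3=-6.6667; min R=1−1/(4·3/20)=-0.6667>−1
Confirm numerically:
  x=-6.083: |R|=0.46743 <1
  x=-5.617: |R|=0.11560 <1
  x=-4.123: |R|=0.57313 <1
  x=-2.758: |R|=0.61702 <1
  x=-7.122: |R|=1.48643 >1
  x=-7.029: |R|=1.38203 >1
  x=-6.865: |R|=1.20423 >1
So |R|<1 on (-6.6667, 0).

(-6.6667,0); λ=-5 ⇒ h* = (20/3)/5 = 1.3333.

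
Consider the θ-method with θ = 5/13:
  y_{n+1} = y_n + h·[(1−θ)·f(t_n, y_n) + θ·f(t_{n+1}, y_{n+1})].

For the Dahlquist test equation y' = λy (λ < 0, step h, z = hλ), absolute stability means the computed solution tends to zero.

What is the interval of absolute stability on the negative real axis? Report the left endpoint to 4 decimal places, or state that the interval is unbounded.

z∈(-8.6667,0).

Test eqn y'=λy, z=hλ:
  y_{n+1} = y_n + z·[8/13·y_n + 5/13·y_{n+1}] ⇒ (1 − 5/13z)y_{n+1} = (1 + 8/13z)y_n
  ⇒ R(z) = (1 + 8/13z)/(1 − 5/13z).

Find x<0 with |R(x)|<1.
x=-0.88: |R|=0.3425
R=−1: 1+8/13x = −1+5/13x ⇒ -3/13x=2 ⇒ x=2/(-3/13)=-8.6667
Confirm numerically:
  x=-7.846: |R|=0.95286 <1
  x=-6.095: |R|=0.82254 <1
  x=-5.331: |R|=0.74765 <1
  x=-5.307: |R|=0.74506 <1
  x=-9.260: |R|=1.03002 >1
  x=-9.232: |R|=1.02867 >1
  x=-9.044: |R|=1.01944 >1
So |R|<1 on (-8.6667, 0).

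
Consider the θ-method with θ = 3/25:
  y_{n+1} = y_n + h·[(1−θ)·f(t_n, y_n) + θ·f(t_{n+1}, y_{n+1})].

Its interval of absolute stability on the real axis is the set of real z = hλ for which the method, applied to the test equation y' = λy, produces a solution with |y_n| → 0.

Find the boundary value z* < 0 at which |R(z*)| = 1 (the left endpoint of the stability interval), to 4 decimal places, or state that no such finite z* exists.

With y'=λy (z=hλ):
  y_{n+1} = y_n + z·[22/25·y_n + 3/25·y_{n+1}] ⇒ (1 − 3/25z)y_{n+1} = (1 + 22/25z)y_n
  ⇒ R(z) = (1 + 22/25z)/(1 − 3/25z).

Solve |R(x)|<1 on ℝ⁻.
x=-1.45: |R|=0.2351
R=−1: 1+22/25x = −1+3/25x ⇒ -19/25x=2 ⇒ x=2/(-19/25)=-2.6316
Confirm numerically:
  x=-2.600: |R|=0.98171 <1
  x=-2.521: |R|=0.93548 <1
  x=-1.512: |R|=0.27979 <1
  x=-3.200: |R|=1.31214 >1
  x=-3.133: |R|=1.27696 >1
  x=-2.688: |R|=1.03242 >1
Stable set (-2.6316, 0).

left endpoint -2.6316.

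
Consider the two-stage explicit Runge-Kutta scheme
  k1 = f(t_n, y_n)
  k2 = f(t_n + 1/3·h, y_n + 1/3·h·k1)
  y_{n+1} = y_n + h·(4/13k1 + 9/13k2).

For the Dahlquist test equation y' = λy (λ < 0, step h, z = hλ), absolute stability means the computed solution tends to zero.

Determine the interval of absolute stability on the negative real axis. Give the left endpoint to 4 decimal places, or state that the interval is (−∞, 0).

z∈(-4.3333,0).

Test eqn y'=λy, z=hλ:
  k1=λy_n ⇒ h·k1=z·y_n;  k2=λ(1+1/3z)y_n ⇒ h·k2=z(1+1/3z)y_n
  y_{n+1}/y_n = 1 + 4/13z + 9/13z(1+1/3z) = 1 + z + 3/13z²
  ⇒ R(z) = 1 + z + 3/13z².

Boundary: |R(x)|=1, x<0.
x=-0.95: |R|=0.2583
R=1: x+3/13x²=0 ⇒ x=−13/3=-4.3333; min R=1−1/(4·3/13)=-0.0833>−1
Confirm numerically:
  x=-4.131: |R|=0.80711 <1
  x=-4.048: |R|=0.73345 <1
  x=-3.938: |R|=0.64073 <1
  x=-4.625: |R|=1.31130 >1
  x=-4.543: |R|=1.21981 >1
So |R|<1 on (-4.3333, 0).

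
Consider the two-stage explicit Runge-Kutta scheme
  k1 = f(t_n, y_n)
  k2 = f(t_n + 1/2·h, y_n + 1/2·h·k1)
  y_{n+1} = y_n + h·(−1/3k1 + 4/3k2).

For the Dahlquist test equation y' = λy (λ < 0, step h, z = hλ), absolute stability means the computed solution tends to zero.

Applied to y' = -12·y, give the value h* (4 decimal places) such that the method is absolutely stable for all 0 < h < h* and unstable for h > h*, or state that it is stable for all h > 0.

With y'=λy (z=hλ):
  k1=λy_n ⇒ h·k1=z·y_n;  k2=λ(1+1/2z)y_n ⇒ h·k2=z(1+1/2z)y_n
  y_{n+1}/y_n = 1 − 1/3z + 4/3z(1+1/2z) = 1 + z + 2/3z²
  Hence R(z) = 1 + z + 2/3z².

Solve |R(x)|<1 on ℝ⁻.
x=-1.31: |R|=0.8341
R=1: x+2/3x²=0 ⇒ x=−3/2=-1.5000; min R=1−1/(4·2/3)=0.6250>−1
Confirm numerically:
  x=-1.443: |R|=0.94517 <1
  x=-1.372: |R|=0.88292 <1
  x=-1.326: |R|=0.84618 <1
  x=-1.187: |R|=0.75231 <1
  x=-2.030: |R|=1.71727 >1
  x=-1.703: |R|=1.23047 >1
  x=-1.610: |R|=1.11807 >1
So |R|<1 on (-1.5000, 0).

(-1.5000,0); λ=-12 ⇒ h* = (3/2)/12 = 0.1250.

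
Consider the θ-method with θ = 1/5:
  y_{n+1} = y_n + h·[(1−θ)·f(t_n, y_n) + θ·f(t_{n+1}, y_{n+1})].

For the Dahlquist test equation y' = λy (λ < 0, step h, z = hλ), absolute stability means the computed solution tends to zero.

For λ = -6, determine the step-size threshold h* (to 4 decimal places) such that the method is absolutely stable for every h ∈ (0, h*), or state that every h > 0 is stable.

(-3.3333,0); λ=-6 ⇒ h* = (10/3)/6 = 0.5556.

Test eqn y'=λy, z=hλ:
  y_{n+1} = y_n + z·[4/5·y_n + 1/5·y_{n+1}] ⇒ (1 − 1/5z)y_{n+1} = (1 + 4/5z)y_n
  so R(z) = (1 + 4/5z)/(1 − 1/5z).

Need |R(x)|<1, x<0.
x=-1.58: |R|=0.2006
R=−1: 1+4/5x = −1+1/5x ⇒ -3/5x=2 ⇒ x=2/(-3/5)=-3.3333
Confirm numerically:
  x=-3.078: |R|=0.90517 <1
  x=-2.821: |R|=0.80348 <1
  x=-1.604: |R|=0.21442 <1
  x=-3.754: |R|=1.14416 >1
  x=-3.412: |R|=1.02806 >1
Interval (-3.3333, 0).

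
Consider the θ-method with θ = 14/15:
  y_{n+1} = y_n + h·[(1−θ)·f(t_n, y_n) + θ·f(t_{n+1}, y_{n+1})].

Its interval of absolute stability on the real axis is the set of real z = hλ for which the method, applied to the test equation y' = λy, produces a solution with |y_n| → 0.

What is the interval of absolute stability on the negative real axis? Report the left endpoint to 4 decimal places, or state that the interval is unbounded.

On y'=λy, z=hλ:
  y_{n+1} = y_n + z·[1/15·y_n + 14/15·y_{n+1}] ⇒ (1 − 14/15z)y_{n+1} = (1 + 1/15z)y_n
  R(z) = (1 + 1/15z)/(1 − 14/15z).

Boundary: |R(x)|=1, x<0.
x=-1.37: |R|=0.3988
x=-2: |R|=0.3023
x=-10: |R|=0.0323
x=-100: |R|=0.0601
θ=14/15≥1/2 ⇒ |1+1/15x|<|1−14/15x| ∀x<0 ⇒ interval (−∞,0).

(−∞, 0) — no finite endpoint.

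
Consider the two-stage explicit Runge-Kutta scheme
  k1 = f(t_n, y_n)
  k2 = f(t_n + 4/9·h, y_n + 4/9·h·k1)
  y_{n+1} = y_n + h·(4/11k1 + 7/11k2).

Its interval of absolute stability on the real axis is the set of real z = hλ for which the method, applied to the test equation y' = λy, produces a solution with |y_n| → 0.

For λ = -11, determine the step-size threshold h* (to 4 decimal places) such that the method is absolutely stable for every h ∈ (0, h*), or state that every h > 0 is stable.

(-3.5357,0); λ=-11 ⇒ h* = (99/28)/11 = 0.3214.

On y'=λy, z=hλ:
  k1=λy_n ⇒ h·k1=z·y_n;  k2=λ(1+4/9z)y_n ⇒ h·k2=z(1+4/9z)y_n
  y_{n+1}/y_n = 1 + 4/11z + 7/11z(1+4/9z) = 1 + z + 28/99z²
  R(z) = 1 + z + 28/99z².

Need |R(x)|<1, x<0.
x=-1.31: |R|=0.1754
R=1: x+28/99x²=0 ⇒ x=−99/28=-3.5357; min R=1−1/(4·28/99)=0.1161>−1
Confirm numerically:
  x=-3.281: |R|=0.76364 <1
  x=-3.014: |R|=0.55527 <1
  x=-1.720: |R|=0.11672 <1
  x=-4.044: |R|=1.58136 >1
  x=-3.729: |R|=1.20385 >1
Stable set (-3.5357, 0).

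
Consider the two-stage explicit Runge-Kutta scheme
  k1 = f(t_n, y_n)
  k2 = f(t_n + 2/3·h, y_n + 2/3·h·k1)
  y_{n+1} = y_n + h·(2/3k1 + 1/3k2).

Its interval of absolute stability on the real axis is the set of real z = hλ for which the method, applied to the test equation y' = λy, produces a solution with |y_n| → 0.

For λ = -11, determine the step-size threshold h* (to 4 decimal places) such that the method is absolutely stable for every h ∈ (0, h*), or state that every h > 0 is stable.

(-4.5000,0); λ=-11 ⇒ h* = (9/2)/11 = 0.4091.

Test eqn y'=λy, z=hλ:
  k1=λy_n ⇒ h·k1=z·y_n;  k2=λ(1+2/3z)y_n ⇒ h·k2=z(1+2/3z)y_n
  y_{n+1}/y_n = 1 + 2/3z + 1/3z(1+2/3z) = 1 + z + 2/9z²
  ⇒ R(z) = 1 + z + 2/9z².

Need |R(x)|<1, x<0.
x=-0.33: |R|=0.6942
R=1: x+2/9x²=0 ⇒ x=−9/2=-4.5000; min R=1−1/(4·2/9)=-0.1250>−1
Confirm numerically:
  x=-4.120: |R|=0.65209 <1
  x=-3.975: |R|=0.53625 <1
  x=-3.715: |R|=0.35194 <1
  x=-2.569: |R|=0.10239 <1
  x=-4.986: |R|=1.53849 >1
  x=-4.956: |R|=1.50221 >1
  x=-4.854: |R|=1.38185 >1
Stable set (-4.5000, 0).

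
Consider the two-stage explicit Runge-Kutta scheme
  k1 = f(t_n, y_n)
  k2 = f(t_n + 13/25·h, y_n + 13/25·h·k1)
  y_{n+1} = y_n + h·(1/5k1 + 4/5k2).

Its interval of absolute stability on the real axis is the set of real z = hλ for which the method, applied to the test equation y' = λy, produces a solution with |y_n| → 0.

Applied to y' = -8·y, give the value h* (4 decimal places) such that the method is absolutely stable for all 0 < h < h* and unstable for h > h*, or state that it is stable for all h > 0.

(-2.4038,0); λ=-8 ⇒ h* = (125/52)/8 = 0.3005.

With y'=λy (z=hλ):
  k1=λy_n ⇒ h·k1=z·y_n;  k2=λ(1+13/25z)y_n ⇒ h·k2=z(1+13/25z)y_n
  y_{n+1}/y_n = 1 + 1/5z + 4/5z(1+13/25z) = 1 + z + 52/125z²
  ⇒ R(z) = 1 + z + 52/125z².

Solve |R(x)|<1 on ℝ⁻.
x=-0.41: |R|=0.6599
R=1: x+52/125x²=0 ⇒ x=−125/52=-2.4038; min R=1−1/(4·52/125)=0.3990>−1
Confirm numerically:
  x=-2.148: |R|=0.77138 <1
  x=-1.689: |R|=0.49773 <1
  x=-1.624: |R|=0.47315 <1
  x=-1.600: |R|=0.46496 <1
  x=-2.835: |R|=1.50849 >1
  x=-2.452: |R|=1.04912 >1
So |R|<1 on (-2.4038, 0).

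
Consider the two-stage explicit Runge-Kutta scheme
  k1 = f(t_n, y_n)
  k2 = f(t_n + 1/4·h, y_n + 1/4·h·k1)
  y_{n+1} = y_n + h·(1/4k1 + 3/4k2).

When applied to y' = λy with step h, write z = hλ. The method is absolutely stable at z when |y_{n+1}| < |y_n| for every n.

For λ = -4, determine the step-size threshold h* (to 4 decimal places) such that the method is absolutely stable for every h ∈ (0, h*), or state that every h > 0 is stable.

(-5.3333,0); λ=-4 ⇒ h* = (16/3)/4 = 1.3333.

With y'=λy (z=hλ):
  k1=λy_n ⇒ h·k1=z·y_n;  k2=λ(1+1/4z)y_n ⇒ h·k2=z(1+1/4z)y_n
  y_{n+1}/y_n = 1 + 1/4z + 3/4z(1+1/4z) = 1 + z + 3/16z²
  Hence R(z) = 1 + z + 3/16z².

Need |R(x)|<1, x<0.
x=-1.44: |R|=0.0512
R=1: x+3/16x²=0 ⇒ x=−16/3=-5.3333; min R=1−1/(4·3/16)=-0.3333>−1
Confirm numerically:
  x=-4.789: |R|=0.51122 <1
  x=-4.533: |R|=0.31977 <1
  x=-4.394: |R|=0.22611 <1
  x=-3.729: |R|=0.12173 <1
  x=-5.666: |R|=1.35342 >1
  x=-5.653: |R|=1.33883 >1
Interval (-5.3333, 0).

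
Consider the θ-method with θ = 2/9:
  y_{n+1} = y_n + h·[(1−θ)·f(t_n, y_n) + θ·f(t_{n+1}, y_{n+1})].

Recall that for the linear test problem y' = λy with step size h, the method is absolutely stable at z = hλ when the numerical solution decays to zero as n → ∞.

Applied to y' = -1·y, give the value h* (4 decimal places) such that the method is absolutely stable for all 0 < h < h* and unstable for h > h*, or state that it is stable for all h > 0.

On y'=λy, z=hλ:
  y_{n+1} = y_n + z·[7/9·y_n + 2/9·y_{n+1}] ⇒ (1 − 2/9z)y_{n+1} = (1 + 7/9z)y_n
  Hence R(z) = (1 + 7/9z)/(1 − 2/9z).

Solve |R(x)|<1 on ℝ⁻.
x=-1.29: |R|=0.0026
R=−1: 1+7/9x = −1+2/9x ⇒ -5/9x=2 ⇒ x=2/(-5/9)=-3.6000
Confirm numerically:
  x=-3.413: |R|=0.94092 <1
  x=-2.573: |R|=0.63700 <1
  x=-2.306: |R|=0.52468 <1
  x=-2.172: |R|=0.46493 <1
  x=-3.895: |R|=1.08785 >1
  x=-3.882: |R|=1.08411 >1
Interval (-3.6000, 0).

(-3.6000,0); λ=-1 ⇒ h* = (18/5)/1 = 3.6000.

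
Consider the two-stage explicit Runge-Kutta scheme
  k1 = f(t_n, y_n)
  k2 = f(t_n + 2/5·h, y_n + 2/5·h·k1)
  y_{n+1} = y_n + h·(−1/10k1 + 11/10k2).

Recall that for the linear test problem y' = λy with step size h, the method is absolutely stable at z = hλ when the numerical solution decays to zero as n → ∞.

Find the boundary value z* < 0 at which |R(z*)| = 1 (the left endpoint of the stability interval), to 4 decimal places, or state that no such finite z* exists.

left endpoint -2.2727.

With y'=λy (z=hλ):
  k1=λy_n ⇒ h·k1=z·y_n;  k2=λ(1+2/5z)y_n ⇒ h·k2=z(1+2/5z)y_n
  y_{n+1}/y_n = 1 − 1/10z + 11/10z(1+2/5z) = 1 + z + 11/25z²
  R(z) = 1 + z + 11/25z².

Boundary: |R(x)|=1, x<0.
x=-0.56: |R|=0.5780
R=1: x+11/25x²=0 ⇒ x=−25/11=-2.2727; min R=1−1/(4·11/25)=0.4318>−1
Confirm numerically:
  x=-2.079: |R|=0.82279 <1
  x=-2.040: |R|=0.79110 <1
  x=-1.399: |R|=0.46217 <1
  x=-2.842: |R|=1.71186 >1
  x=-2.675: |R|=1.47347 >1
  x=-2.352: |R|=1.08204 >1
Stable set (-2.2727, 0).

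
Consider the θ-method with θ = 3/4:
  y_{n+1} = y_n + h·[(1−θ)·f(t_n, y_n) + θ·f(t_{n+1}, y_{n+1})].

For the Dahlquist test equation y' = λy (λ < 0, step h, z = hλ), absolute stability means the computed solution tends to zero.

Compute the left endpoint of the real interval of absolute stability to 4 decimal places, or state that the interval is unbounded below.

(−∞, 0) — no finite endpoint.

With y'=λy (z=hλ):
  y_{n+1} = y_n + z·[1/4·y_n + 3/4·y_{n+1}] ⇒ (1 − 3/4z)y_{n+1} = (1 + 1/4z)y_n
  so R(z) = (1 + 1/4z)/(1 − 3/4z).

Need |R(x)|<1, x<0.
x=-1.26: |R|=0.3522
x=-2: |R|=0.2000
x=-10: |R|=0.1765
x=-100: |R|=0.3158
θ=3/4≥1/2 ⇒ |1+1/4x|<|1−3/4x| ∀x<0 ⇒ interval (−∞,0).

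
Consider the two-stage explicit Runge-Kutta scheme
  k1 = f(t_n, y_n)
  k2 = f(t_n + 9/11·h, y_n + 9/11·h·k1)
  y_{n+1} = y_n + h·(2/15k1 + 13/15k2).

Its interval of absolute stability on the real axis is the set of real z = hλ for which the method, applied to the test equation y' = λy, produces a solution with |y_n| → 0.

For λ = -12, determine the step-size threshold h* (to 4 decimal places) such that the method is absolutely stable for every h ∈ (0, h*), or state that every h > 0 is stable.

(-1.4103,0); λ=-12 ⇒ h* = (55/39)/12 = 0.1175.

On y'=λy, z=hλ:
  k1=λy_n ⇒ h·k1=z·y_n;  k2=λ(1+9/11z)y_n ⇒ h·k2=z(1+9/11z)y_n
  y_{n+1}/y_n = 1 + 2/15z + 13/15z(1+9/11z) = 1 + z + 39/55z²
  ⇒ R(z) = 1 + z + 39/55z².

Need |R(x)|<1, x<0.
x=-1.36: |R|=0.9515
R=1: x+39/55x²=0 ⇒ x=−55/39=-1.4103; min R=1−1/(4·39/55)=0.6474>−1
Confirm numerically:
  x=-1.050: |R|=0.73177 <1
  x=-0.981: |R|=0.70140 <1
  x=-0.971: |R|=0.69756 <1
  x=-1.924: |R|=1.70090 >1
  x=-1.613: |R|=1.23189 >1
  x=-1.462: |R|=1.05364 >1
Stable set (-1.4103, 0).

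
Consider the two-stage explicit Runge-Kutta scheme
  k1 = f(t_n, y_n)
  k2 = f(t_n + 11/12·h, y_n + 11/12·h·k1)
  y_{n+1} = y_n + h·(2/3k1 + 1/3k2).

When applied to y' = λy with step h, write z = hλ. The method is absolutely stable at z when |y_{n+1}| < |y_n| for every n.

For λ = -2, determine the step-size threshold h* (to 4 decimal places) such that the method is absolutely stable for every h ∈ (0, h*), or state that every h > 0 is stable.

On y'=λy, z=hλ:
  k1=λy_n ⇒ h·k1=z·y_n;  k2=λ(1+11/12z)y_n ⇒ h·k2=z(1+11/12z)y_n
  y_{n+1}/y_n = 1 + 2/3z + 1/3z(1+11/12z) = 1 + z + 11/36z²
  ⇒ R(z) = 1 + z + 11/36z².

Find x<0 with |R(x)|<1.
x=-0.55: |R|=0.5424
R=1: x+11/36x²=0 ⇒ x=−36/11=-3.2727; min R=1−1/(4·11/36)=0.1818>−1
Confirm numerically:
  x=-2.705: |R|=0.53076 <1
  x=-2.071: |R|=0.23954 <1
  x=-1.601: |R|=0.18220 <1
  x=-3.816: |R|=1.63346 >1
  x=-3.496: |R|=1.23850 >1
So |R|<1 on (-3.2727, 0).

(-3.2727,0); λ=-2 ⇒ h* = (36/11)/2 = 1.6364.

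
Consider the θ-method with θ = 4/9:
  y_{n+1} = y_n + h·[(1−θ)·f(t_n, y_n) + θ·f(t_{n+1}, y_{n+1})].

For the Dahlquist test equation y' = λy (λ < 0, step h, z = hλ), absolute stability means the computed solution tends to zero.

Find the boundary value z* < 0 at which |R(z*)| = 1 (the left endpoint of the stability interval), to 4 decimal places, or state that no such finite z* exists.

With y'=λy (z=hλ):
  y_{n+1} = y_n + z·[5/9·y_n + 4/9·y_{n+1}] ⇒ (1 − 4/9z)y_{n+1} = (1 + 5/9z)y_n
  so R(z) = (1 + 5/9z)/(1 − 4/9z).

Boundary: |R(x)|=1, x<0.
x=-0.96: |R|=0.3271
R=−1: 1+5/9x = −1+4/9x ⇒ -1/9x=2 ⇒ x=2/(-1/9)=-18.0000
Confirm numerically:
  x=-10.432: |R|=0.85081 <1
  x=-9.482: |R|=0.81849 <1
  x=-8.110: |R|=0.76134 <1
  x=-7.242: |R|=0.71666 <1
  x=-18.141: |R|=1.00173 >1
  x=-18.068: |R|=1.00084 >1
Stable set (-18.0000, 0).

left endpoint -18.0000.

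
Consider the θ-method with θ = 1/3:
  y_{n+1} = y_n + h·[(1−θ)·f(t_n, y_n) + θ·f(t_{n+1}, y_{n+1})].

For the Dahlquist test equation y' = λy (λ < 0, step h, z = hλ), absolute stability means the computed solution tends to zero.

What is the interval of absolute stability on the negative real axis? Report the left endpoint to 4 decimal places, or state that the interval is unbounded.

(-6.0000, 0).

On y'=λy, z=hλ:
  y_{n+1} = y_n + z·[2/3·y_n + 1/3·y_{n+1}] ⇒ (1 − 1/3z)y_{n+1} = (1 + 2/3z)y_n
  Hence R(z) = (1 + 2/3z)/(1 − 1/3z).

Find x<0 with |R(x)|<1.
x=-0.35: |R|=0.6866
R=−1: 1+2/3x = −1+1/3x ⇒ -1/3x=2 ⇒ x=2/(-1/3)=-6.0000
Confirm numerically:
  x=-4.700: |R|=0.83117 <1
  x=-3.691: |R|=0.65491 <1
  x=-3.021: |R|=0.50523 <1
  x=-6.592: |R|=1.06172 >1
  x=-6.472: |R|=1.04983 >1
Stable set (-6.0000, 0).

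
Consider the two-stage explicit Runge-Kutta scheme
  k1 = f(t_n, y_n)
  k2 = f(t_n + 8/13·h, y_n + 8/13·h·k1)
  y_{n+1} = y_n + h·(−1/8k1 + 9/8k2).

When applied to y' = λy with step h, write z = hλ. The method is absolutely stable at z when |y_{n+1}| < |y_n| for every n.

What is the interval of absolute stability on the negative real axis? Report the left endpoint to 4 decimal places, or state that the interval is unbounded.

z∈(-1.4444,0).

On y'=λy, z=hλ:
  k1=λy_n ⇒ h·k1=z·y_n;  k2=λ(1+8/13z)y_n ⇒ h·k2=z(1+8/13z)y_n
  y_{n+1}/y_n = 1 − 1/8z + 9/8z(1+8/13z) = 1 + z + 9/13z²
  ⇒ R(z) = 1 + z + 9/13z².

Need |R(x)|<1, x<0.
x=-1.71: |R|=1.3144
R=1: x+9/13x²=0 ⇒ x=−13/9=-1.4444; min R=1−1/(4·9/13)=0.6389>−1
Confirm numerically:
  x=-1.124: |R|=0.75064 <1
  x=-0.899: |R|=0.66052 <1
  x=-0.826: |R|=0.64634 <1
  x=-0.801: |R|=0.64319 <1
  x=-1.915: |R|=1.62385 >1
  x=-1.555: |R|=1.11902 >1
Stable set (-1.4444, 0).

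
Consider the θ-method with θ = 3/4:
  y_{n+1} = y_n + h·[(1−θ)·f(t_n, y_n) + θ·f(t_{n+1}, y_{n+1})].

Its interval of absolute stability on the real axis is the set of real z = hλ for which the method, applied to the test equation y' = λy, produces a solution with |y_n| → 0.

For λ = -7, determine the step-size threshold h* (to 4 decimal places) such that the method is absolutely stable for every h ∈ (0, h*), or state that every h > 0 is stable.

interval (−∞, 0). Any h>0 works for λ=-7.

With y'=λy (z=hλ):
  y_{n+1} = y_n + z·[1/4·y_n + 3/4·y_{n+1}] ⇒ (1 − 3/4z)y_{n+1} = (1 + 1/4z)y_n
  R(z) = (1 + 1/4z)/(1 − 3/4z).

Find x<0 with |R(x)|<1.
x=-1.05: |R|=0.4126
x=-2: |R|=0.2000
x=-10: |R|=0.1765
x=-100: |R|=0.3158
θ=3/4≥1/2 ⇒ |1+1/4x|<|1−3/4x| ∀x<0 ⇒ interval (−∞,0).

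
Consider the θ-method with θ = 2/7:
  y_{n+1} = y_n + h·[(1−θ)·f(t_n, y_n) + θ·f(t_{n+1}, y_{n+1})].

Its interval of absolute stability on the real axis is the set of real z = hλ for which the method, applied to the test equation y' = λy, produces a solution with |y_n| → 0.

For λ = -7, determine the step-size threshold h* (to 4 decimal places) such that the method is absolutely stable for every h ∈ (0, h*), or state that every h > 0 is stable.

With y'=λy (z=hλ):
  y_{n+1} = y_n + z·[5/7·y_n + 2/7·y_{n+1}] ⇒ (1 − 2/7z)y_{n+1} = (1 + 5/7z)y_n
  ⇒ R(z) = (1 + 5/7z)/(1 − 2/7z).

Find x<0 with |R(x)|<1.
x=-0.66: |R|=0.4447
R=−1: 1+5/7x = −1+2/7x ⇒ -3/7x=2 ⇒ x=2/(-3/7)=-4.6667
Confirm numerically:
  x=-4.037: |R|=0.87468 <1
  x=-3.616: |R|=0.77853 <1
  x=-3.469: |R|=0.74222 <1
  x=-3.402: |R|=0.72515 <1
  x=-4.973: |R|=1.05423 >1
  x=-4.889: |R|=1.03975 >1
  x=-4.849: |R|=1.03276 >1
So |R|<1 on (-4.6667, 0).

(-4.6667,0); λ=-7 ⇒ h* = (14/3)/7 = 0.6667.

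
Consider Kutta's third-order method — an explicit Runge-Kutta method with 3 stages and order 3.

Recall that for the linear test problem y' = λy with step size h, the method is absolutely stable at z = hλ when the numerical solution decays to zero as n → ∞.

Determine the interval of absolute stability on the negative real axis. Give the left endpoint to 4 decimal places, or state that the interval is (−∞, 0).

Set f=λy, z=hλ:
  order 3, 3-stage ⇒ R(z)=1+z+z^2/2+z^3/6
  (e.g. R(-1.2)=0.23200, |R|=0.23200)

Solve |R(x)|<1 on ℝ⁻.
x=-1.2: |R|=0.2320
|R(-2.45)|=0.8998 |R(-2.18)|=0.5305 |R(-1.41)|=0.1168
Bisect:
  x_lo=-2.8968 |R|=1.7526  x_hi=-0.2384 |R|=0.7878
  mid=-1.56762 |R|=0.01904 →hi
  mid=-2.23223 |R|=0.59462 →hi
  mid=-2.56453 |R|=1.08720 →lo
  mid=-2.39838 |R|=0.82161 →hi
  mid=-2.48146 |R|=0.94929 →hi
  mid=-2.52300 |R|=1.01693 →lo
  mid=-2.50223 |R|=0.98279 →hi
  mid=-2.51261 |R|=0.99978 →hi
  mid=-2.51780 |R|=1.00834 →lo
  ...
  [-2.51277,-2.51261] ⇒ x*=-2.5127
Stable set (-2.5127, 0).

(-2.5127, 0).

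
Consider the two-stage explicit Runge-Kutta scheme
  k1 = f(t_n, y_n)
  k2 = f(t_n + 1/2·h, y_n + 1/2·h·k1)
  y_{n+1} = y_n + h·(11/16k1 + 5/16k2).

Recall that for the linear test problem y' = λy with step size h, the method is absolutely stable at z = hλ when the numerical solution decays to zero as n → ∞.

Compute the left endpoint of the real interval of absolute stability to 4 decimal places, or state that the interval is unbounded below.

On y'=λy, z=hλ:
  k1=λy_n ⇒ h·k1=z·y_n;  k2=λ(1+1/2z)y_n ⇒ h·k2=z(1+1/2z)y_n
  y_{n+1}/y_n = 1 + 11/16z + 5/16z(1+1/2z) = 1 + z + 5/32z²
  Hence R(z) = 1 + z + 5/32z².

Find x<0 with |R(x)|<1.
x=-1.72: |R|=0.2577
R=1: x+5/32x²=0 ⇒ x=−32/5=-6.4000; min R=1−1/(4·5/32)=-0.6000>−1
Confirm numerically:
  x=-6.269: |R|=0.87168 <1
  x=-6.061: |R|=0.67896 <1
  x=-4.524: |R|=0.32610 <1
  x=-4.319: |R|=0.40435 <1
  x=-6.714: |R|=1.32941 >1
  x=-6.625: |R|=1.23291 >1
Stable set (-6.4000, 0).

z* = -6.4000.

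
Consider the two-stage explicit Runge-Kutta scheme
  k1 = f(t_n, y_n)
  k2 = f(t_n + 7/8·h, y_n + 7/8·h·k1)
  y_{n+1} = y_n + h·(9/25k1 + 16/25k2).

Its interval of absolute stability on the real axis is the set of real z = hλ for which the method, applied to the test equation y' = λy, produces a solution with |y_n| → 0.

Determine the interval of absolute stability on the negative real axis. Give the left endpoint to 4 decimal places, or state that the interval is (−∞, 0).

z∈(-1.7857,0).

Test eqn y'=λy, z=hλ:
  k1=λy_n ⇒ h·k1=z·y_n;  k2=λ(1+7/8z)y_n ⇒ h·k2=z(1+7/8z)y_n
  y_{n+1}/y_n = 1 + 9/25z + 16/25z(1+7/8z) = 1 + z + 14/25z²
  R(z) = 1 + z + 14/25z².

Solve |R(x)|<1 on ℝ⁻.
x=-1.46: |R|=0.7337
R=1: x+14/25x²=0 ⇒ x=−25/14=-1.7857; min R=1−1/(4·14/25)=0.5536>−1
Confirm numerically:
  x=-1.458: |R|=0.73243 <1
  x=-0.891: |R|=0.55357 <1
  x=-0.769: |R|=0.56216 <1
  x=-2.069: |R|=1.32823 >1
  x=-1.985: |R|=1.22153 >1
  x=-1.934: |R|=1.16060 >1
So |R|<1 on (-1.7857, 0).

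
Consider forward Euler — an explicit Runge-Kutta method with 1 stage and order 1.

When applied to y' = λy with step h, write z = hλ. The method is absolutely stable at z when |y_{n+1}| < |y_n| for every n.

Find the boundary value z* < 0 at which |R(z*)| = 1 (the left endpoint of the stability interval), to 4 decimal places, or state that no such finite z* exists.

left endpoint -2.0000.

Test eqn y'=λy, z=hλ:
  order 1, 1-stage ⇒ R(z)=1+z
  (e.g. R(-1.61)=-0.61000, |R|=0.61000)

Boundary: |R(x)|=1, x<0.
x=-1.61: |R|=0.6100
|R(-1.93)|=0.9300 |R(-1.22)|=0.2200 |R(-0.58)|=0.4200
Bisect:
  x_lo=-2.8654 |R|=1.8654  x_hi=-0.2418 |R|=0.7582
  mid=-1.55360 |R|=0.55360 →hi
  mid=-2.20951 |R|=1.20951 →lo
  mid=-1.88156 |R|=0.88156 →hi
  mid=-2.04553 |R|=1.04553 →lo
  mid=-1.96354 |R|=0.96354 →hi
  mid=-2.00454 |R|=1.00454 →lo
  mid=-1.98404 |R|=0.98404 →hi
  mid=-1.99429 |R|=0.99429 →hi
  mid=-1.99941 |R|=0.99941 →hi
  mid=-2.00198 |R|=1.00198 →lo
  ...
  [-2.00005,-1.99989] ⇒ x*=-2.0000
So |R|<1 on (-2.0000, 0).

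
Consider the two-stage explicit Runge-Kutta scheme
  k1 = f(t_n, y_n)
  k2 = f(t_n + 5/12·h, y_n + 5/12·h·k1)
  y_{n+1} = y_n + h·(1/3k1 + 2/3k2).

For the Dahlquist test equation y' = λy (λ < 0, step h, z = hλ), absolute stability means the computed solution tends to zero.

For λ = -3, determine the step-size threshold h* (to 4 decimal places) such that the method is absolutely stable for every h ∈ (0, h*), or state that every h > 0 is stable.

(-3.6000,0); λ=-3 ⇒ h* = (18/5)/3 = 1.2000.

With y'=λy (z=hλ):
  k1=λy_n ⇒ h·k1=z·y_n;  k2=λ(1+5/12z)y_n ⇒ h·k2=z(1+5/12z)y_n
  y_{n+1}/y_n = 1 + 1/3z + 2/3z(1+5/12z) = 1 + z + 5/18z²
  R(z) = 1 + z + 5/18z².

Find x<0 with |R(x)|<1.
x=-0.71: |R|=0.4300
R=1: x+5/18x²=0 ⇒ x=−18/5=-3.6000; min R=1−1/(4·5/18)=0.1000>−1
Confirm numerically:
  x=-2.553: |R|=0.25750 <1
  x=-2.226: |R|=0.15041 <1
  x=-1.857: |R|=0.10090 <1
  x=-3.812: |R|=1.22448 >1
  x=-3.710: |R|=1.11336 >1
  x=-3.632: |R|=1.03228 >1
So |R|<1 on (-3.6000, 0).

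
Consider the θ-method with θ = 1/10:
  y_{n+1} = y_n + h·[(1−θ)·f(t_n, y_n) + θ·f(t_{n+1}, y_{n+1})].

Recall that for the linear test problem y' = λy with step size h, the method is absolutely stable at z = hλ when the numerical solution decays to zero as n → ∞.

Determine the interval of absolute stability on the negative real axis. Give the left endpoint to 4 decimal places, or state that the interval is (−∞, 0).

With y'=λy (z=hλ):
  y_{n+1} = y_n + z·[9/10·y_n + 1/10·y_{n+1}] ⇒ (1 − 1/10z)y_{n+1} = (1 + 9/10z)y_n
  Hence R(z) = (1 + 9/10z)/(1 − 1/10z).

Need |R(x)|<1, x<0.
x=-0.93: |R|=0.1491
R=−1: 1+9/10x = −1+1/10x ⇒ -4/5x=2 ⇒ x=2/(-4/5)=-2.5000
Confirm numerically:
  x=-1.558: |R|=0.34798 <1
  x=-1.232: |R|=0.09687 <1
  x=-1.159: |R|=0.03862 <1
  x=-1.046: |R|=0.05305 <1
  x=-2.923: |R|=1.26186 >1
  x=-2.792: |R|=1.18261 >1
Interval (-2.5000, 0).

z∈(-2.5000,0).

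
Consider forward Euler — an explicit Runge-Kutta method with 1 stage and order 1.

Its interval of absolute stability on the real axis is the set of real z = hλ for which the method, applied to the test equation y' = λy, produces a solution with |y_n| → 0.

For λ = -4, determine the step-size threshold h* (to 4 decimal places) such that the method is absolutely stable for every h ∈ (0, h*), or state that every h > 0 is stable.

(-2.0000,0); λ=-4 ⇒ h* = 0.5000.

With y'=λy (z=hλ):
  order 1, 1-stage ⇒ R(z)=1+z
  (e.g. R(-0.38)=0.62000, |R|=0.62000)

Find x<0 with |R(x)|<1.
x=-0.38: |R|=0.6200
|R(-2.32)|=1.3200 |R(-2.23)|=1.2300 |R(-0.77)|=0.2300
Bisect:
  x_lo=-2.8004 |R|=1.8004  x_hi=-0.2133 |R|=0.7867
  mid=-1.50688 |R|=0.50688 →hi
  mid=-2.15365 |R|=1.15365 →lo
  mid=-1.83027 |R|=0.83027 →hi
  mid=-1.99196 |R|=0.99196 →hi
  mid=-2.07281 |R|=1.07281 →lo
  mid=-2.03238 |R|=1.03238 →lo
  mid=-2.01217 |R|=1.01217 →lo
  mid=-2.00207 |R|=1.00207 →lo
  mid=-1.99701 |R|=0.99701 →hi
  mid=-1.99954 |R|=0.99954 →hi
  ...
  [-2.00001,-1.99986] ⇒ x*=-2.0000
So |R|<1 on (-2.0000, 0).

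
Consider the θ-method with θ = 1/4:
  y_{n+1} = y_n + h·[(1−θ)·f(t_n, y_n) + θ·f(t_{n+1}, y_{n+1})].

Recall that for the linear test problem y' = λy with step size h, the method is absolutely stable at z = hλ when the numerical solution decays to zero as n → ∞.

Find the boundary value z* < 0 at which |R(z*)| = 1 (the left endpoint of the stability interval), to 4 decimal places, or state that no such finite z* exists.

left endpoint -4.0000.

With y'=λy (z=hλ):
  y_{n+1} = y_n + z·[3/4·y_n + 1/4·y_{n+1}] ⇒ (1 − 1/4z)y_{n+1} = (1 + 3/4z)y_n
  so R(z) = (1 + 3/4z)/(1 − 1/4z).

Find x<0 with |R(x)|<1.
x=-1.14: |R|=0.1128
R=−1: 1+3/4x = −1+1/4x ⇒ -1/2x=2 ⇒ x=2/(-1/2)=-4.0000
Confirm numerically:
  x=-3.887: |R|=0.97135 <1
  x=-3.605: |R|=0.89612 <1
  x=-2.530: |R|=0.54977 <1
  x=-2.007: |R|=0.33644 <1
  x=-4.273: |R|=1.06600 >1
  x=-4.152: |R|=1.03729 >1
  x=-4.026: |R|=1.00648 >1
So |R|<1 on (-4.0000, 0).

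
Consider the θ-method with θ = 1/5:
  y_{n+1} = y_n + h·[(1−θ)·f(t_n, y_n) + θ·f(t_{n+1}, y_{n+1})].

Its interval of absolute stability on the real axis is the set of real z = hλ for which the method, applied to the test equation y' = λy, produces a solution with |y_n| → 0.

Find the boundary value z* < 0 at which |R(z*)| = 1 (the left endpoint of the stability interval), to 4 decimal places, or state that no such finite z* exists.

z* = -3.3333.

Set f=λy, z=hλ:
  y_{n+1} = y_n + z·[4/5·y_n + 1/5·y_{n+1}] ⇒ (1 − 1/5z)y_{n+1} = (1 + 4/5z)y_n
  so R(z) = (1 + 4/5z)/(1 − 1/5z).

Find x<0 with |R(x)|<1.
x=-1.17: |R|=0.0519
R=−1: 1+4/5x = −1+1/5x ⇒ -3/5x=2 ⇒ x=2/(-3/5)=-3.3333
Confirm numerically:
  x=-2.627: |R|=0.72217 <1
  x=-2.626: |R|=0.72174 <1
  x=-2.326: |R|=0.58750 <1
  x=-2.297: |R|=0.57393 <1
  x=-3.623: |R|=1.10078 >1
  x=-3.467: |R|=1.04736 >1
  x=-3.425: |R|=1.03264 >1
So |R|<1 on (-3.3333, 0).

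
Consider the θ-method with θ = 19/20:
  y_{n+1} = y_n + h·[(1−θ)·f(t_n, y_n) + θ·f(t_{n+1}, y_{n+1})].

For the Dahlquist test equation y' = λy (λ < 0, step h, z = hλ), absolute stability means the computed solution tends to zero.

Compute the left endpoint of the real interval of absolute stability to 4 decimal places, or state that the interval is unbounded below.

Set f=λy, z=hλ:
  y_{n+1} = y_n + z·[1/20·y_n + 19/20·y_{n+1}] ⇒ (1 − 19/20z)y_{n+1} = (1 + 1/20z)y_n
  so R(z) = (1 + 1/20z)/(1 − 19/20z).

Solve |R(x)|<1 on ℝ⁻.
x=-1.31: |R|=0.4164
x=-2: |R|=0.3103
x=-10: |R|=0.0476
x=-100: |R|=0.0417
θ=19/20≥1/2 ⇒ |1+1/20x|<|1−19/20x| ∀x<0 ⇒ stable on all of ℝ⁻.

interval (−∞, 0).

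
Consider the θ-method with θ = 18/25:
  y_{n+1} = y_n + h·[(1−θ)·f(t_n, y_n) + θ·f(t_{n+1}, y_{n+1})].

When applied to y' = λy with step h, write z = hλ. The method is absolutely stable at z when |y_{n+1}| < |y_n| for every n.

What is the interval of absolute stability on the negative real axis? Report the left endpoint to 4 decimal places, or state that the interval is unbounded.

With y'=λy (z=hλ):
  y_{n+1} = y_n + z·[7/25·y_n + 18/25·y_{n+1}] ⇒ (1 − 18/25z)y_{n+1} = (1 + 7/25z)y_n
  Hence R(z) = (1 + 7/25z)/(1 − 18/25z).

Boundary: |R(x)|=1, x<0.
x=-1.71: |R|=0.2336
x=-2: |R|=0.1803
x=-10: |R|=0.2195
x=-100: |R|=0.3699
θ=18/25≥1/2 ⇒ |1+7/25x|<|1−18/25x| ∀x<0 ⇒ interval (−∞,0).

interval (−∞, 0).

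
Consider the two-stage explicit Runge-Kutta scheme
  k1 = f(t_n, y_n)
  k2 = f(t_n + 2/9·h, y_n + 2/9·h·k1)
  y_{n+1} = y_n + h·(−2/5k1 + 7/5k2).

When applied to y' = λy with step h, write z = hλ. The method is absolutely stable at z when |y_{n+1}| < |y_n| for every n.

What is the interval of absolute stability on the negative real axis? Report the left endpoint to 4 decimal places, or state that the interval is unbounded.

With y'=λy (z=hλ):
  k1=λy_n ⇒ h·k1=z·y_n;  k2=λ(1+2/9z)y_n ⇒ h·k2=z(1+2/9z)y_n
  y_{n+1}/y_n = 1 − 2/5z + 7/5z(1+2/9z) = 1 + z + 14/45z²
  Hence R(z) = 1 + z + 14/45z².

Solve |R(x)|<1 on ℝ⁻.
x=-1.44: |R|=0.2051
R=1: x+14/45x²=0 ⇒ x=−45/14=-3.2143; min R=1−1/(4·14/45)=0.1964>−1
Confirm numerically:
  x=-2.993: |R|=0.79395 <1
  x=-2.914: |R|=0.72777 <1
  x=-1.826: |R|=0.21133 <1
  x=-3.797: |R|=1.68835 >1
  x=-3.765: |R|=1.64507 >1
  x=-3.699: |R|=1.55781 >1
So |R|<1 on (-3.2143, 0).

(-3.2143, 0).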